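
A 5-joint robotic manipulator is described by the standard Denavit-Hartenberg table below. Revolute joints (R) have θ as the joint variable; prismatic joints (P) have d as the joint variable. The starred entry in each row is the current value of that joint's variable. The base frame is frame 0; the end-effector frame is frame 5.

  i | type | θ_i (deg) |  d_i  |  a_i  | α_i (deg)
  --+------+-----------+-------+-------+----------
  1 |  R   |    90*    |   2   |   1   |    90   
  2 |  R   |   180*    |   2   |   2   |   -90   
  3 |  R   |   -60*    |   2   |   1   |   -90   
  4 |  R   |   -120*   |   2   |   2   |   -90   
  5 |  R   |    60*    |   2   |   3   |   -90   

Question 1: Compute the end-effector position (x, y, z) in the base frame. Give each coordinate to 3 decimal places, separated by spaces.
after link 1: o_1 = (0.0000, 1.0000, 2.0000)
after link 2: o_2 = (2.0000, -1.0000, 2.0000)
after link 3: o_3 = (2.8660, -1.5000, 0.0000)
after link 4: o_4 = (1.0000, -2.7321, -1.7321)
after link 5: o_5 = (3.1495, -0.9731, -4.0311)

3.150 -0.973 -4.031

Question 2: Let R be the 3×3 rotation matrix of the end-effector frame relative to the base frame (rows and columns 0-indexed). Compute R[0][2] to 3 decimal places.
0.625

End-effector z-axis (col 2 of R) = (0.6250,0.2165,0.7500)
R[0][2] = 0.6250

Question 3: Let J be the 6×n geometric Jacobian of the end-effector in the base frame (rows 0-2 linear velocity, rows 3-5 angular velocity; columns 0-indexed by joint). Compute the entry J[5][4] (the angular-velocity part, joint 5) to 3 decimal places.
-0.500

axis z_4 = (0.7500,-0.4330,-0.5000); lever o_n−o_4 = (2.1495,1.7590,-2.2990)
cross product → J_v[:, 4] = (1.8750,0.6495,2.2500)
J_ω[:, 4] = z_4
entry J[5][4] = -0.5000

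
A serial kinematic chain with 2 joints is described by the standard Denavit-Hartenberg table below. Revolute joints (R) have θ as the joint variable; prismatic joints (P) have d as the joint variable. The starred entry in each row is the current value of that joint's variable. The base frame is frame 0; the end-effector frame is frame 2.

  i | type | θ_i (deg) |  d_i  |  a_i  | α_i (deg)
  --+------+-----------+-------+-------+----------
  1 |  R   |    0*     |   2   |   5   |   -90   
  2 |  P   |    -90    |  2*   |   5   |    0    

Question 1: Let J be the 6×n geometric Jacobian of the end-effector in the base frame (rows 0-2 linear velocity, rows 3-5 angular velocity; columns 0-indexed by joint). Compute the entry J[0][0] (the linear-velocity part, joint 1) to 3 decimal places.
axis z_0 = ẑ; lever o_n−o_0 = (5.0000,2.0000,7.0000)
cross product → J_v[:, 0] = (-2.0000,5.0000,0.0000)
J_ω[:, 0] = z_0
entry J[0][0] = -2.0000

-2.000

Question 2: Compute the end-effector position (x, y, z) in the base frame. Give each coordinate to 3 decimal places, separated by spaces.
5.000 2.000 7.000

after link 1: o_1 = (5.0000, 0.0000, 2.0000)
after link 2: o_2 = (5.0000, 2.0000, 7.0000)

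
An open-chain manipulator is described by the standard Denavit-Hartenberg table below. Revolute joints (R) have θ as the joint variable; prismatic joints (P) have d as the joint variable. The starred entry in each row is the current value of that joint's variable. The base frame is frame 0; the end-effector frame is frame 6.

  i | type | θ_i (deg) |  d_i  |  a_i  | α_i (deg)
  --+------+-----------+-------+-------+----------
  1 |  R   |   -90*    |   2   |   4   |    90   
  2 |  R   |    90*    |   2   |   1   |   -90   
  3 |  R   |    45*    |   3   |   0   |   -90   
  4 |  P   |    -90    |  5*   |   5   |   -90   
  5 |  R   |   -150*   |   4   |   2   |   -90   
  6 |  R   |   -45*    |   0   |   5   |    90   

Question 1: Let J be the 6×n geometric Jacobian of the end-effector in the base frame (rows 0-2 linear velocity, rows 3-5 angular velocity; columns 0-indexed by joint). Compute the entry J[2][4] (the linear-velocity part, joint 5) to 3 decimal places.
-3.390

axis z_4 = (0.7071,-0.0000,0.7071); lever o_n−o_4 = (7.2855,-4.7939,3.3713)
cross product → J_v[:, 4] = (3.3898,2.7678,-3.3898)
J_ω[:, 4] = z_4
entry J[2][4] = -3.3898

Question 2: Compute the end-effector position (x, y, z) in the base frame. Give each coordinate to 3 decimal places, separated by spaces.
after link 1: o_1 = (0.0000, -4.0000, 2.0000)
after link 2: o_2 = (-2.0000, -4.0000, 3.0000)
after link 3: o_3 = (-2.0000, -1.0000, 3.0000)
after link 4: o_4 = (1.5355, 4.0000, -0.5355)
after link 5: o_5 = (5.0711, 2.2679, 1.5858)
after link 6: o_6 = (8.8211, -0.7939, 2.8358)

8.821 -0.794 2.836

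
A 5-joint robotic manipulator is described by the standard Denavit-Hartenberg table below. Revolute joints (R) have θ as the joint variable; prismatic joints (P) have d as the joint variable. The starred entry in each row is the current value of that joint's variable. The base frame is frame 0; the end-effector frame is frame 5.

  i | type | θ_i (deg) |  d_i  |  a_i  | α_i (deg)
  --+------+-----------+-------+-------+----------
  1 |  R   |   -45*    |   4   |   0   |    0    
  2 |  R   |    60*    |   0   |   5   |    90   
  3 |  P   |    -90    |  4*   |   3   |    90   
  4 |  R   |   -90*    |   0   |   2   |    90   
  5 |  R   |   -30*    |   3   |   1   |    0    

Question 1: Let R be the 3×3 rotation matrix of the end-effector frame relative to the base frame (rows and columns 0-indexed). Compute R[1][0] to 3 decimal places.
0.966

End-effector x-axis (col 0 of R) = (0.2588,0.9659,-0.0000)
R[1][0] = 0.9659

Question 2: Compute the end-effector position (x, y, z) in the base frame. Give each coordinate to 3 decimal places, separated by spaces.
5.606 0.328 4.000

after link 1: o_1 = (0.0000, 0.0000, 4.0000)
after link 2: o_2 = (4.8296, 1.2941, 4.0000)
after link 3: o_3 = (5.8649, -2.5696, 1.0000)
after link 4: o_4 = (5.3473, -0.6378, 1.0000)
after link 5: o_5 = (5.6061, 0.3282, 4.0000)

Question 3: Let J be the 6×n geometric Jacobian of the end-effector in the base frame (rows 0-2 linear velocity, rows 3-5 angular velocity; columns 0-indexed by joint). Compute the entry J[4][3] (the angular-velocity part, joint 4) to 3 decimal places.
-0.259

axis z_3 = (-0.9659,-0.2588,-0.0000); lever o_n−o_3 = (-0.2588,2.8978,3.0000)
cross product → J_v[:, 3] = (-0.7765,2.8978,-2.8660)
J_ω[:, 3] = z_3
entry J[4][3] = -0.2588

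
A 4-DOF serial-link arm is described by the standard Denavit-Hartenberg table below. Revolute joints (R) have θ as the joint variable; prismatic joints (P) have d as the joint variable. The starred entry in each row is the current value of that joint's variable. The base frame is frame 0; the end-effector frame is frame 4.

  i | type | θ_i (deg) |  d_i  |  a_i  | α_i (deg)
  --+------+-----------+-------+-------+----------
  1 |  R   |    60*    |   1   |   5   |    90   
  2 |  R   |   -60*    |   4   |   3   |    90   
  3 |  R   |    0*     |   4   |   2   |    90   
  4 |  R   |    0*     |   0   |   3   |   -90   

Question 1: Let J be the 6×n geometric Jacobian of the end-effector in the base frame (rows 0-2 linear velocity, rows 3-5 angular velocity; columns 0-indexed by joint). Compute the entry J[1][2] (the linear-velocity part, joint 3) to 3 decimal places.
-2.500

axis z_2 = (-0.4330,-0.7500,-0.5000); lever o_n−o_2 = (-0.4821,-0.8349,-6.3301)
cross product → J_v[:, 2] = (4.3301,-2.5000,0.0000)
J_ω[:, 2] = z_2
entry J[1][2] = -2.5000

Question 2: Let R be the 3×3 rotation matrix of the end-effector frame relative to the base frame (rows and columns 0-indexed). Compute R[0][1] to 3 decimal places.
0.866

End-effector y-axis (col 1 of R) = (0.8660,-0.5000,0.0000)
R[0][1] = 0.8660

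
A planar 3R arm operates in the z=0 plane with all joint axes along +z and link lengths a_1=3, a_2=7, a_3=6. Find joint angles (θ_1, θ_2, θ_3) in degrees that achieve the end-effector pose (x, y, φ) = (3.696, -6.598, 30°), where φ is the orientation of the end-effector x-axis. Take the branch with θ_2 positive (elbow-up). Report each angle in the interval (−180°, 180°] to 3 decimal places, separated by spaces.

wrist centre = target − a_3·(cos φ, sin φ) = (-1.5002, -9.5980)
cos θ_2 = (94.3721−3²−7²)/(2·3·7) = 0.8660; θ_2 = 30.0027° (elbow-up)
β = atan2(-9.5980,-1.5002) = -98.8834°; ψ = atan2(3.5003,9.0620) = 21.1195°
θ_1 = β − ψ = -120.0029°
θ_3 = φ − θ_1 − θ_2 = 120.0002° (wrapped to (-180°,180°])

-120.003 30.003 120.000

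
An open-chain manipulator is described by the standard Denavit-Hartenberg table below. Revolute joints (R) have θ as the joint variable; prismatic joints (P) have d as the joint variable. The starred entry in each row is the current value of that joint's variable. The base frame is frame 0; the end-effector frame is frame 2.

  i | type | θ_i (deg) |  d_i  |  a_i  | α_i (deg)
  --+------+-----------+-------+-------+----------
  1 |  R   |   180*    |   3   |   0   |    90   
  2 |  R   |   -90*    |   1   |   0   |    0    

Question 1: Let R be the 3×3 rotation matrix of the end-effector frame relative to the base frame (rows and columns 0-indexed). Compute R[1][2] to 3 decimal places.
End-effector z-axis (col 2 of R) = (0.0000,1.0000,0.0000)
R[1][2] = 1.0000

1.000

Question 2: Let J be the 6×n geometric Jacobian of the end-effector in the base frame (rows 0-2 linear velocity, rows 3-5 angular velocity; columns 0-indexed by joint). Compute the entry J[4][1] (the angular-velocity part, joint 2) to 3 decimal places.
1.000

axis z_1 = (0.0000,1.0000,0.0000); lever o_n−o_1 = (0.0000,1.0000,0.0000)
cross product → J_v[:, 1] = (-0.0000,0.0000,0.0000)
J_ω[:, 1] = z_1
entry J[4][1] = 1.0000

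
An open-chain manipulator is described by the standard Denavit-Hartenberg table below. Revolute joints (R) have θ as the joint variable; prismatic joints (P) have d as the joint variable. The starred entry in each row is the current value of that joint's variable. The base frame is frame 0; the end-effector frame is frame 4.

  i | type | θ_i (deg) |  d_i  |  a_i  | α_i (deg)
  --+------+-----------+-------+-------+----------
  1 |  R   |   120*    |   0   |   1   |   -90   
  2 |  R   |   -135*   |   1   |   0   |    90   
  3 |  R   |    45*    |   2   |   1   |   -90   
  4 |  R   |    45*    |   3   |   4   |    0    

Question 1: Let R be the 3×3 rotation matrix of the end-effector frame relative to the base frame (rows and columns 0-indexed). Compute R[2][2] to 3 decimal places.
End-effector z-axis (col 2 of R) = (-0.8624,0.0795,-0.5000)
R[2][2] = -0.5000

-0.500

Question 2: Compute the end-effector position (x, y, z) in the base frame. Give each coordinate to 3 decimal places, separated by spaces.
after link 1: o_1 = (-0.5000, 0.8660, 0.0000)
after link 2: o_2 = (-1.3660, 0.3660, 0.0000)
after link 3: o_3 = (-1.0213, -1.6453, -0.9142)
after link 4: o_4 = (-5.6334, -1.8996, 1.0000)

-5.633 -1.900 1.000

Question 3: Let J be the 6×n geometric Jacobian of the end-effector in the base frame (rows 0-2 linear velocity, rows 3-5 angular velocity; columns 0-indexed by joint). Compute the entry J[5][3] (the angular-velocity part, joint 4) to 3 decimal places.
-0.500

axis z_3 = (-0.8624,0.0795,-0.5000); lever o_n−o_3 = (-4.6121,-0.2543,1.9142)
cross product → J_v[:, 3] = (0.0249,3.9568,0.5858)
J_ω[:, 3] = z_3
entry J[5][3] = -0.5000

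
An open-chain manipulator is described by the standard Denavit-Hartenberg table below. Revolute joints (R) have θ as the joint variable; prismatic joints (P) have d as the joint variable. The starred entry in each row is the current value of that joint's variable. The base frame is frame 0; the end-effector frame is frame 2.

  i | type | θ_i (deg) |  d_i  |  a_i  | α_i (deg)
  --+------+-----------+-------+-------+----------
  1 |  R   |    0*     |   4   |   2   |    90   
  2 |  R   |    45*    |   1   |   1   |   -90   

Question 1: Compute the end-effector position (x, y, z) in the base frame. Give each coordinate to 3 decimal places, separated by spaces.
2.707 -1.000 4.707

after link 1: o_1 = (2.0000, 0.0000, 4.0000)
after link 2: o_2 = (2.7071, -1.0000, 4.7071)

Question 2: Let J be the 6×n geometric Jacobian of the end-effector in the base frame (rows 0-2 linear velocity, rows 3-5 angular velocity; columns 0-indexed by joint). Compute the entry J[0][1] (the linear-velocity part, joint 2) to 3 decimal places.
axis z_1 = (0.0000,-1.0000,0.0000); lever o_n−o_1 = (0.7071,-1.0000,0.7071)
cross product → J_v[:, 1] = (-0.7071,0.0000,0.7071)
J_ω[:, 1] = z_1
entry J[0][1] = -0.7071

-0.707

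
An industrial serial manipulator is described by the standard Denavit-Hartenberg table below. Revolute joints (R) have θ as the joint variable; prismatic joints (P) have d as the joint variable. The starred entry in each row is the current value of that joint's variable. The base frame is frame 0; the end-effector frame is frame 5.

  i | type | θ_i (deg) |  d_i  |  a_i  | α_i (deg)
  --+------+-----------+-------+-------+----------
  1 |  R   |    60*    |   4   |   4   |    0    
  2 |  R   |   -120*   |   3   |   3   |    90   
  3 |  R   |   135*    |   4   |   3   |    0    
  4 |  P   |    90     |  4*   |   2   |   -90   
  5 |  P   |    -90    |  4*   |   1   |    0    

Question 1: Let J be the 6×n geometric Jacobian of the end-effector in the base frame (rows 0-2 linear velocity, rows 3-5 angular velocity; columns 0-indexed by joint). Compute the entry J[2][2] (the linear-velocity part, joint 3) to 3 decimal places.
-0.707

axis z_2 = (-0.8660,-0.5000,0.0000); lever o_n−o_2 = (-8.1478,-3.8876,-2.1213)
cross product → J_v[:, 2] = (1.0607,-1.8371,-0.7071)
J_ω[:, 2] = z_2
entry J[2][2] = -0.7071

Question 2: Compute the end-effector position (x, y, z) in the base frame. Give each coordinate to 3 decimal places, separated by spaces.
after link 1: o_1 = (2.0000, 3.4641, 4.0000)
after link 2: o_2 = (3.5000, 0.8660, 7.0000)
after link 3: o_3 = (-1.0248, 0.7031, 9.1213)
after link 4: o_4 = (-5.1960, -0.0721, 7.7071)
after link 5: o_5 = (-4.6478, -3.0216, 4.8787)

-4.648 -3.022 4.879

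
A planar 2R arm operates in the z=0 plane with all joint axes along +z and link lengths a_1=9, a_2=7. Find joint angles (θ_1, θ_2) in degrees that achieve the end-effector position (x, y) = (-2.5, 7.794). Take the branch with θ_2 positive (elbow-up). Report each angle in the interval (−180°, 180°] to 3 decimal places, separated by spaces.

cos θ_2 = (66.9964−9²−7²)/(2·9·7) = -0.5000; θ_2 = 120.0019° (elbow-up)
β = atan2(7.7940,-2.5000) = 107.7841°; ψ = atan2(6.0621,5.4998) = 47.7841°
θ_1 = β − ψ = 60.0000°

60.000 120.002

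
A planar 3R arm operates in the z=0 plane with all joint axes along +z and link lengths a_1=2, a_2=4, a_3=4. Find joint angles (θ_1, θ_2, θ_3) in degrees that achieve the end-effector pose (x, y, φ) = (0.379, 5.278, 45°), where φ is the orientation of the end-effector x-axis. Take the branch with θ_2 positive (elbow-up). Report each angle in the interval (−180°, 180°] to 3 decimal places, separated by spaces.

44.999 120.000 -119.998

wrist centre = target − a_3·(cos φ, sin φ) = (-2.4494, 2.4496)
cos θ_2 = (12.0001−2²−4²)/(2·2·4) = -0.5000; θ_2 = 119.9996° (elbow-up)
β = atan2(2.4496,-2.4494) = 134.9983°; ψ = atan2(3.4641,0.0000) = 89.9996°
θ_1 = β − ψ = 44.9987°
θ_3 = φ − θ_1 − θ_2 = -119.9983° (wrapped to (-180°,180°])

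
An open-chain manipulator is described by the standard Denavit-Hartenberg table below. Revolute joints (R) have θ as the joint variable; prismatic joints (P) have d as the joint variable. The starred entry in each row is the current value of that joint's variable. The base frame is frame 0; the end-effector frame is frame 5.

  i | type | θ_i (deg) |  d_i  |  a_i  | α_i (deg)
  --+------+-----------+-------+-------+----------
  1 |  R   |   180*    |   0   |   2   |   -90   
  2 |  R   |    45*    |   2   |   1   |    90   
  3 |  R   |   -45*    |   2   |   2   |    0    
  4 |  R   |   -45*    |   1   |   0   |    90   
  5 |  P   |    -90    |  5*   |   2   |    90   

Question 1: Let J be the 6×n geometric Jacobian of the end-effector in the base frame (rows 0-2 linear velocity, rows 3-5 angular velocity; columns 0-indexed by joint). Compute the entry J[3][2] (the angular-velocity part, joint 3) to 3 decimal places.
axis z_2 = (-0.7071,0.0000,0.7071); lever o_n−o_2 = (1.8284,1.4142,3.2426)
cross product → J_v[:, 2] = (-1.0000,3.5858,-1.0000)
J_ω[:, 2] = z_2
entry J[3][2] = -0.7071

-0.707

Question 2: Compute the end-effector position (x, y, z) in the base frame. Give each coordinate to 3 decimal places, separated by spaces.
after link 1: o_1 = (-2.0000, 0.0000, 0.0000)
after link 2: o_2 = (-2.7071, -2.0000, -0.7071)
after link 3: o_3 = (-5.1213, -0.5858, -0.2929)
after link 4: o_4 = (-5.8284, -0.5858, 0.4142)
after link 5: o_5 = (-0.8787, -0.5858, 2.5355)

-0.879 -0.586 2.536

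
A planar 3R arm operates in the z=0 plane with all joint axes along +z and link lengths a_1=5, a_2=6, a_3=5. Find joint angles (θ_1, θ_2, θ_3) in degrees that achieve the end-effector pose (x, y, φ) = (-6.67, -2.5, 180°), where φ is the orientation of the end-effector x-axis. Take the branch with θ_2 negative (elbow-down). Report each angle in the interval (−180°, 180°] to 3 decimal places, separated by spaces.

wrist centre = target − a_3·(cos φ, sin φ) = (-1.6700, -2.5000)
cos θ_2 = (9.0389−5²−6²)/(2·5·6) = -0.8660; θ_2 = -149.9992° (elbow-down)
β = atan2(-2.5000,-1.6700) = -123.7429°; ψ = atan2(-3.0001,-0.1961) = -93.7400°
θ_1 = β − ψ = -30.0029°
θ_3 = φ − θ_1 − θ_2 = 0.0021° (wrapped to (-180°,180°])

-30.003 -149.999 0.002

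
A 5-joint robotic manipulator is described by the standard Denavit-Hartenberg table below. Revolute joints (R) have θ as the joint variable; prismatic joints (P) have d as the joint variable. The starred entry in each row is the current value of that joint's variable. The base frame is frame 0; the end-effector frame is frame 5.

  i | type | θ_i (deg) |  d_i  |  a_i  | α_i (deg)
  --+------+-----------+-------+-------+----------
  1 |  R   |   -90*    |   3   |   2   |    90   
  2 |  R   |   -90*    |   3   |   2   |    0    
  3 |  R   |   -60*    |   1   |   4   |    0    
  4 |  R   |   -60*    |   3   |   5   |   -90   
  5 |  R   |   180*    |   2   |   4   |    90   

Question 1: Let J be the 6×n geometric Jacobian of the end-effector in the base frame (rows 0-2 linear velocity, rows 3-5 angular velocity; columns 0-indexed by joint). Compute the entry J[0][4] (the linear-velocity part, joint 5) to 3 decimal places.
axis z_4 = (-0.0000,0.5000,-0.8660); lever o_n−o_4 = (0.0000,-2.4641,-3.7321)
cross product → J_v[:, 4] = (-4.0000,-0.0000,0.0000)
J_ω[:, 4] = z_4
entry J[0][4] = -4.0000

-4.000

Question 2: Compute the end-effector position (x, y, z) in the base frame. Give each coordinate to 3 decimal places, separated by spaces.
-7.000 3.330 -2.232

after link 1: o_1 = (0.0000, -2.0000, 3.0000)
after link 2: o_2 = (-3.0000, -2.0000, 1.0000)
after link 3: o_3 = (-4.0000, 1.4641, -1.0000)
after link 4: o_4 = (-7.0000, 5.7942, 1.5000)
after link 5: o_5 = (-7.0000, 3.3301, -2.2321)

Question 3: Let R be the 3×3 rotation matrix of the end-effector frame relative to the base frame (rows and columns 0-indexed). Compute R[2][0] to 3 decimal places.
-0.500

End-effector x-axis (col 0 of R) = (0.0000,-0.8660,-0.5000)
R[2][0] = -0.5000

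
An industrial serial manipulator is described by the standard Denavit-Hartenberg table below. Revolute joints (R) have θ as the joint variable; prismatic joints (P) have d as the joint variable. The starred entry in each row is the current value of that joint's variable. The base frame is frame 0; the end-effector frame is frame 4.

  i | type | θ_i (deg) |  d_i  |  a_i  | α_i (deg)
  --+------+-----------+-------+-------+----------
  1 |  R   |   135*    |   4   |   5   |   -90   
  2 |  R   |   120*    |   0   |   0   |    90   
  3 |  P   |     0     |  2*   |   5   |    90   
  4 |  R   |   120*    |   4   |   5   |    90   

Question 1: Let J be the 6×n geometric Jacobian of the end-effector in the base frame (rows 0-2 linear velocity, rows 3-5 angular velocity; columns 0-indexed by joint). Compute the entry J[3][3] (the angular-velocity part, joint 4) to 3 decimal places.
axis z_3 = (0.7071,0.7071,-0.0000); lever o_n−o_3 = (-0.7071,6.3640,-0.0000)
cross product → J_v[:, 3] = (0.0000,0.0000,5.0000)
J_ω[:, 3] = z_3
entry J[3][3] = 0.7071

0.707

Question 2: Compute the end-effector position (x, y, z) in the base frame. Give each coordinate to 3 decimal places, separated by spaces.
after link 1: o_1 = (-3.5355, 3.5355, 4.0000)
after link 2: o_2 = (-3.5355, 3.5355, 4.0000)
after link 3: o_3 = (-2.9925, 2.9925, -1.3301)
after link 4: o_4 = (-3.6996, 9.3565, -1.3301)

-3.700 9.356 -1.330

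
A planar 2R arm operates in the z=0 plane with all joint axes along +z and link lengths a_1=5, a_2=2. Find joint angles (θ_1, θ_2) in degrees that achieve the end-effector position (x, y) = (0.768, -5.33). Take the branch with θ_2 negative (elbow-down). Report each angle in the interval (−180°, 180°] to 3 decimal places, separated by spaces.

cos θ_2 = (28.9987−5²−2²)/(2·5·2) = -0.0001; θ_2 = -90.0037° (elbow-down)
β = atan2(-5.3300,0.7680) = -81.8007°; ψ = atan2(-2.0000,4.9999) = -21.8019°
θ_1 = β − ψ = -59.9988°

-59.999 -90.004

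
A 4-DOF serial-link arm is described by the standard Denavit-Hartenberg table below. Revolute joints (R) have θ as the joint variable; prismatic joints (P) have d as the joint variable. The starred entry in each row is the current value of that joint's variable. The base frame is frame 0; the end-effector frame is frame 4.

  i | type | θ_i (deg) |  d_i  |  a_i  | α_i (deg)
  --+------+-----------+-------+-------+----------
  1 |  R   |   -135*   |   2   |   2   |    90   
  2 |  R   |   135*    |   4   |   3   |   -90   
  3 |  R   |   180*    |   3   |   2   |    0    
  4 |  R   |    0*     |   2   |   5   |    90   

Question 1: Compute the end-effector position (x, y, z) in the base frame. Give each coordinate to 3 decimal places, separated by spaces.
-3.743 1.914 -4.364

after link 1: o_1 = (-1.4142, -1.4142, 2.0000)
after link 2: o_2 = (-2.7426, 2.9142, 4.1213)
after link 3: o_3 = (-2.2426, 3.4142, 0.5858)
after link 4: o_4 = (-3.7426, 1.9142, -4.3640)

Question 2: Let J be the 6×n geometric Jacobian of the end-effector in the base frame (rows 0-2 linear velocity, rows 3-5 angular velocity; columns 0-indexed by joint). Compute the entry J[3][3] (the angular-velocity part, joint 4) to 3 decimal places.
axis z_3 = (0.5000,0.5000,-0.7071); lever o_n−o_3 = (-1.5000,-1.5000,-4.9497)
cross product → J_v[:, 3] = (-3.5355,3.5355,0.0000)
J_ω[:, 3] = z_3
entry J[3][3] = 0.5000

0.500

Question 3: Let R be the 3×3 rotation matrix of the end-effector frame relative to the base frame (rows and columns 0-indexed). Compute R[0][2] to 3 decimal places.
0.707

End-effector z-axis (col 2 of R) = (0.7071,-0.7071,-0.0000)
R[0][2] = 0.7071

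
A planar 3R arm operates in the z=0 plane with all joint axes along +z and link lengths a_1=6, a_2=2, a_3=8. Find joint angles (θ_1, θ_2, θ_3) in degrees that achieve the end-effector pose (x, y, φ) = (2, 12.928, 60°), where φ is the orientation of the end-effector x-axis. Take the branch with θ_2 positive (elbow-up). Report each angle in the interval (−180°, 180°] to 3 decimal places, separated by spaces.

90.000 90.006 -120.006

wrist centre = target − a_3·(cos φ, sin φ) = (-2.0000, 5.9998)
cos θ_2 = (39.9976−6²−2²)/(2·6·2) = -0.0001; θ_2 = 90.0058° (elbow-up)
β = atan2(5.9998,-2.0000) = 108.4355°; ψ = atan2(2.0000,5.9998) = 18.4355°
θ_1 = β − ψ = 90.0000°
θ_3 = φ − θ_1 − θ_2 = -120.0058° (wrapped to (-180°,180°])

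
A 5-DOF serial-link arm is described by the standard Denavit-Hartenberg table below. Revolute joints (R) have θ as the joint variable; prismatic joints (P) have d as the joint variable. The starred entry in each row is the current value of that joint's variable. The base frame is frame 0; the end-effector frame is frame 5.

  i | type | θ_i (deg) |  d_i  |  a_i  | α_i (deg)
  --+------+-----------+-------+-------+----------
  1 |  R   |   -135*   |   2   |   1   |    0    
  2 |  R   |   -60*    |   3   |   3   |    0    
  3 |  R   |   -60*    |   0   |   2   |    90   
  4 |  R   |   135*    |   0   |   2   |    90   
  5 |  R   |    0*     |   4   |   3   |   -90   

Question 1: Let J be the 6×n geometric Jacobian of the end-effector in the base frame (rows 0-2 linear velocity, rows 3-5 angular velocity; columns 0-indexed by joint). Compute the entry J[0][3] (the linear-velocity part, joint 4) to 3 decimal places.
axis z_3 = (0.9659,0.2588,0.0000); lever o_n−o_3 = (0.1830,-0.6830,6.3640)
cross product → J_v[:, 3] = (1.6471,-6.1471,-0.7071)
J_ω[:, 3] = z_3
entry J[0][3] = 1.6471

1.647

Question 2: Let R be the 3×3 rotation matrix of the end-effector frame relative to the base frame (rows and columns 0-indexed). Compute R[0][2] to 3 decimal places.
End-effector z-axis (col 2 of R) = (0.9659,0.2588,0.0000)
R[0][2] = 0.9659

0.966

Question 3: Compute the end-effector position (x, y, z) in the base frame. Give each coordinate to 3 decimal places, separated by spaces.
-3.940 1.318 11.364

after link 1: o_1 = (-0.7071, -0.7071, 2.0000)
after link 2: o_2 = (-3.6049, 0.0694, 5.0000)
after link 3: o_3 = (-4.1225, 2.0012, 5.0000)
after link 4: o_4 = (-3.7565, 0.6352, 6.4142)
after link 5: o_5 = (-3.9395, 1.3182, 11.3640)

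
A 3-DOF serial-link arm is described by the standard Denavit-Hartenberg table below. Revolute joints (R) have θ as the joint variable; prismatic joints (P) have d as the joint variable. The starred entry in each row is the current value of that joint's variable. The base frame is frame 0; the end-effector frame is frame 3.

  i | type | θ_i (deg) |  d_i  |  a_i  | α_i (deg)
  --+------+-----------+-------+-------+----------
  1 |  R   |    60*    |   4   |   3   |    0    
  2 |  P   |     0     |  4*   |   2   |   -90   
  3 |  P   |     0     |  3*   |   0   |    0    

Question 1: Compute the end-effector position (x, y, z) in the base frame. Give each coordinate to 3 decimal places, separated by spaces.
after link 1: o_1 = (1.5000, 2.5981, 4.0000)
after link 2: o_2 = (2.5000, 4.3301, 8.0000)
after link 3: o_3 = (-0.0981, 5.8301, 8.0000)

-0.098 5.830 8.000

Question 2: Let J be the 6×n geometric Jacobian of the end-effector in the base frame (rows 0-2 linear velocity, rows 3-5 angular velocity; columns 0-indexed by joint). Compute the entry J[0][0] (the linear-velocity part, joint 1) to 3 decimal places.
axis z_0 = ẑ; lever o_n−o_0 = (-0.0981,5.8301,8.0000)
cross product → J_v[:, 0] = (-5.8301,-0.0981,0.0000)
J_ω[:, 0] = z_0
entry J[0][0] = -5.8301

-5.830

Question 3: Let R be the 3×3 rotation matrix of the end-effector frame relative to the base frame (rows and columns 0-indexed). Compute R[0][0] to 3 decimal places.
0.500

End-effector x-axis (col 0 of R) = (0.5000,0.8660,0.0000)
R[0][0] = 0.5000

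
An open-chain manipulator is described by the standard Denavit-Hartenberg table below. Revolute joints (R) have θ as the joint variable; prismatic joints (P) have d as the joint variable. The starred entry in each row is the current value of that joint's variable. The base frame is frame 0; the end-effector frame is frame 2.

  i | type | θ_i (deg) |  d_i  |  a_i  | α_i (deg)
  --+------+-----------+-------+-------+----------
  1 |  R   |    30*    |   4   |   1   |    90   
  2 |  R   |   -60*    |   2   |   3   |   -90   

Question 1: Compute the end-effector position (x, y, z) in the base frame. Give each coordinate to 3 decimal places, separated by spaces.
after link 1: o_1 = (0.8660, 0.5000, 4.0000)
after link 2: o_2 = (3.1651, -0.4821, 1.4019)

3.165 -0.482 1.402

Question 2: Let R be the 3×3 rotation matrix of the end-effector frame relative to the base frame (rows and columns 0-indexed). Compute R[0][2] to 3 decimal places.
End-effector z-axis (col 2 of R) = (0.7500,0.4330,0.5000)
R[0][2] = 0.7500

0.750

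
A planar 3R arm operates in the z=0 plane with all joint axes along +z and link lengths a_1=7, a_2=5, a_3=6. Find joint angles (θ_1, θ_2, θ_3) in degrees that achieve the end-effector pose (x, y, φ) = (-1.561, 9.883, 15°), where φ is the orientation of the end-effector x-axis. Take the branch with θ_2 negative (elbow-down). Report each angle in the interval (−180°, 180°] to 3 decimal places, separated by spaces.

149.994 -44.986 -90.008

wrist centre = target − a_3·(cos φ, sin φ) = (-7.3566, 8.3301)
cos θ_2 = (123.5092−7²−5²)/(2·7·5) = 0.7073; θ_2 = -44.9864° (elbow-down)
β = atan2(8.3301,-7.3566) = 131.4487°; ψ = atan2(-3.5347,10.5364) = -18.5453°
θ_1 = β − ψ = 149.9940°
θ_3 = φ − θ_1 − θ_2 = -90.0077° (wrapped to (-180°,180°])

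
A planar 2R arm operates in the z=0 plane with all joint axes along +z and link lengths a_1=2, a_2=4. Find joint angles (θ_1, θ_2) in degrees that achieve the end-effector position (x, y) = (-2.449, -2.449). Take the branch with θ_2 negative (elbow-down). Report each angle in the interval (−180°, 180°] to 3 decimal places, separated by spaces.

cos θ_2 = (11.9952−2²−4²)/(2·2·4) = -0.5003; θ_2 = -120.0198° (elbow-down)
β = atan2(-2.4490,-2.4490) = -135.0000°; ψ = atan2(-3.4634,-0.0012) = -90.0198°
θ_1 = β − ψ = -44.9802°

-44.980 -120.020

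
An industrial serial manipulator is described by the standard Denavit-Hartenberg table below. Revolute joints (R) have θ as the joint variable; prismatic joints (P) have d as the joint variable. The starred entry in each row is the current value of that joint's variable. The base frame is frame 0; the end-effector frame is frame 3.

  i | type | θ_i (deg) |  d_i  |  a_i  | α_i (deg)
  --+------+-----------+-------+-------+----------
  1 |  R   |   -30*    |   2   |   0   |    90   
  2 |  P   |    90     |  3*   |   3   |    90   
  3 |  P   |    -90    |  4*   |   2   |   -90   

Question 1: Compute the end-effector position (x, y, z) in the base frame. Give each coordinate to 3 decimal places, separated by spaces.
after link 1: o_1 = (0.0000, 0.0000, 2.0000)
after link 2: o_2 = (-1.5000, -2.5981, 5.0000)
after link 3: o_3 = (2.9641, -2.8660, 5.0000)

2.964 -2.866 5.000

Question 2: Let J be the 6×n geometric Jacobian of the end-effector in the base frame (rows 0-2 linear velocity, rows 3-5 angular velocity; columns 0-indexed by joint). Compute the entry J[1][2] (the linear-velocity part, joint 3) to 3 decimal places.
prismatic axis z_2 = (0.8660,-0.5000,-0.0000)
J_v[:, 2] = z_2; J_ω[:, 2] = (0,0,0)
entry J[1][2] = -0.5000

-0.500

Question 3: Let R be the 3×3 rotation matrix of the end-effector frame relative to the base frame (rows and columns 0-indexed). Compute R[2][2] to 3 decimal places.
1.000

End-effector z-axis (col 2 of R) = (0.0000,-0.0000,1.0000)
R[2][2] = 1.0000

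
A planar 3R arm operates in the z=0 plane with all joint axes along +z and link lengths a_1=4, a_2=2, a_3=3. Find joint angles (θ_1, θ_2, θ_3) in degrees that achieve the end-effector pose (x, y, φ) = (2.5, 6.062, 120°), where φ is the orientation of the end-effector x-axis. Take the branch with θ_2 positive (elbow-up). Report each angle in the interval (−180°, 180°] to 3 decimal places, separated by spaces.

wrist centre = target − a_3·(cos φ, sin φ) = (4.0000, 3.4639)
cos θ_2 = (27.9988−4²−2²)/(2·4·2) = 0.4999; θ_2 = 60.0051° (elbow-up)
β = atan2(3.4639,4.0000) = 40.8919°; ψ = atan2(1.7321,4.9998) = 19.1081°
θ_1 = β − ψ = 21.7839°
θ_3 = φ − θ_1 − θ_2 = 38.2110° (wrapped to (-180°,180°])

21.784 60.005 38.211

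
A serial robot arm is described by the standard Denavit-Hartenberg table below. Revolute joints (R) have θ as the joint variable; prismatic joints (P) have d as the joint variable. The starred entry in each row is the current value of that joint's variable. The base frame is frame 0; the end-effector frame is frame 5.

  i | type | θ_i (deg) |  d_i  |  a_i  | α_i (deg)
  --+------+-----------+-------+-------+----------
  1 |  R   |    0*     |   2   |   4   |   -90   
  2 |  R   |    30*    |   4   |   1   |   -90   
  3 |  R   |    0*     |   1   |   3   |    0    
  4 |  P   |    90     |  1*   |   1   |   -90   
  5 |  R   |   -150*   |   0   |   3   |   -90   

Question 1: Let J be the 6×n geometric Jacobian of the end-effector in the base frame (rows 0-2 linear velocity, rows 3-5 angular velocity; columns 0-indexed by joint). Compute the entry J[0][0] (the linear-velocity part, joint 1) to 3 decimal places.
axis z_0 = ẑ; lever o_n−o_0 = (5.7141,5.5981,-3.0311)
cross product → J_v[:, 0] = (-5.5981,5.7141,0.0000)
J_ω[:, 0] = z_0
entry J[0][0] = -5.5981

-5.598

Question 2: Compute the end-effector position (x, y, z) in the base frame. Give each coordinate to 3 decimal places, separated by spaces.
after link 1: o_1 = (4.0000, 0.0000, 2.0000)
after link 2: o_2 = (4.8660, 4.0000, 1.5000)
after link 3: o_3 = (6.9641, 4.0000, -0.8660)
after link 4: o_4 = (6.4641, 3.0000, -1.7321)
after link 5: o_5 = (5.7141, 5.5981, -3.0311)

5.714 5.598 -3.031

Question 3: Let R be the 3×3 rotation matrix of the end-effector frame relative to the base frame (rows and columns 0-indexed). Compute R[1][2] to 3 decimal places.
-0.500

End-effector z-axis (col 2 of R) = (-0.4330,-0.5000,-0.7500)
R[1][2] = -0.5000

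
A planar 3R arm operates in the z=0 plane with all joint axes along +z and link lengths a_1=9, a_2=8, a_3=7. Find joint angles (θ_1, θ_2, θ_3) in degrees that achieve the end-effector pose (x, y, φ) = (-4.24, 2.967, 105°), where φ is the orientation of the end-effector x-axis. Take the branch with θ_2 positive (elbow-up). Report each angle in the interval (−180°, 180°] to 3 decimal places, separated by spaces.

wrist centre = target − a_3·(cos φ, sin φ) = (-2.4283, -3.7945)
cos θ_2 = (20.2946−9²−8²)/(2·9·8) = -0.8660; θ_2 = 149.9982° (elbow-up)
β = atan2(-3.7945,-2.4283) = -122.6171°; ψ = atan2(4.0002,2.0719) = 62.6180°
θ_1 = β − ψ = -185.2351°
θ_3 = φ − θ_1 − θ_2 = 140.2369° (wrapped to (-180°,180°])

174.765 149.998 140.237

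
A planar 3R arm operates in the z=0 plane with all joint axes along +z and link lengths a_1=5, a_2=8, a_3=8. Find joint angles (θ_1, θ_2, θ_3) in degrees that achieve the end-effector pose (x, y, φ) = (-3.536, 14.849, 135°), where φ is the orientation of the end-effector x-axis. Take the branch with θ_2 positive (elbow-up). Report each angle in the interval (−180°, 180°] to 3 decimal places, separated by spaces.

wrist centre = target − a_3·(cos φ, sin φ) = (2.1209, 9.1921)
cos θ_2 = (88.9936−5²−8²)/(2·5·8) = -0.0001; θ_2 = 90.0046° (elbow-up)
β = atan2(9.1921,2.1209) = 77.0078°; ψ = atan2(8.0000,4.9994) = 57.9979°
θ_1 = β − ψ = 19.0099°
θ_3 = φ − θ_1 − θ_2 = 25.9855° (wrapped to (-180°,180°])

19.010 90.005 25.986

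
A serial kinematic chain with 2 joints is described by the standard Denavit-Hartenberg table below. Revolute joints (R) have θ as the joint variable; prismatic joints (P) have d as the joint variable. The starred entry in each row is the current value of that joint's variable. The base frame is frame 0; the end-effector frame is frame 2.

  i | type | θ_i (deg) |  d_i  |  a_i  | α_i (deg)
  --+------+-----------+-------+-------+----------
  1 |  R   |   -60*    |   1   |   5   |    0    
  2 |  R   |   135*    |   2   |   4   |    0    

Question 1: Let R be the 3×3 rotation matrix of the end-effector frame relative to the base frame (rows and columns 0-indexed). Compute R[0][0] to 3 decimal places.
0.259

End-effector x-axis (col 0 of R) = (0.2588,0.9659,0.0000)
R[0][0] = 0.2588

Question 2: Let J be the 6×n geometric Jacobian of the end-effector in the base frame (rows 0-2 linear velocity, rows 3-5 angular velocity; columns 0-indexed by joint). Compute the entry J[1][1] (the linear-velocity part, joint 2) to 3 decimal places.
1.035

axis z_1 = (0.0000,0.0000,1.0000); lever o_n−o_1 = (1.0353,3.8637,2.0000)
cross product → J_v[:, 1] = (-3.8637,1.0353,0.0000)
J_ω[:, 1] = z_1
entry J[1][1] = 1.0353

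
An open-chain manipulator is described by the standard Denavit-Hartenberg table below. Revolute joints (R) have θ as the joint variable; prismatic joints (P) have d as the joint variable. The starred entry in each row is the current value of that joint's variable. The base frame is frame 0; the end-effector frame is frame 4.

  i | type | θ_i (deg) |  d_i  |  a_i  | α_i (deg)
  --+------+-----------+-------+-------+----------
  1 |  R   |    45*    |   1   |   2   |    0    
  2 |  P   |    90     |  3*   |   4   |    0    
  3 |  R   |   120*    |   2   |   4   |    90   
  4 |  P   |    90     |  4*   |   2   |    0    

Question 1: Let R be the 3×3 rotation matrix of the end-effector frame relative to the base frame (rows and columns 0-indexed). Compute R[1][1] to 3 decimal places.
End-effector y-axis (col 1 of R) = (0.2588,0.9659,0.0000)
R[1][1] = 0.9659

0.966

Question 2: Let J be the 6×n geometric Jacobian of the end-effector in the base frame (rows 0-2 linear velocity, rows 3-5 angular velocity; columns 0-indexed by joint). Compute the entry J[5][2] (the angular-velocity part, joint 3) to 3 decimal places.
axis z_2 = (0.0000,0.0000,1.0000); lever o_n−o_2 = (-4.8990,-2.8284,4.0000)
cross product → J_v[:, 2] = (2.8284,-4.8990,0.0000)
J_ω[:, 2] = z_2
entry J[5][2] = 1.0000

1.000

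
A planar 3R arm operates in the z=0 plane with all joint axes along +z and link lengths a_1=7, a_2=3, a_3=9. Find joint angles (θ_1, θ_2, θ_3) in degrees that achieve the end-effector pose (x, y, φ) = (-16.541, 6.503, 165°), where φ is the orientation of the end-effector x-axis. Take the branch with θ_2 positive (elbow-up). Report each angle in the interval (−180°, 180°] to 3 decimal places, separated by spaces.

wrist centre = target − a_3·(cos φ, sin φ) = (-7.8477, 4.1736)
cos θ_2 = (79.0051−7²−3²)/(2·7·3) = 0.5001; θ_2 = 59.9920° (elbow-up)
β = atan2(4.1736,-7.8477) = 151.9946°; ψ = atan2(2.5979,8.5004) = 16.9941°
θ_1 = β − ψ = 135.0005°
θ_3 = φ − θ_1 − θ_2 = -29.9925° (wrapped to (-180°,180°])

135.000 59.992 -29.993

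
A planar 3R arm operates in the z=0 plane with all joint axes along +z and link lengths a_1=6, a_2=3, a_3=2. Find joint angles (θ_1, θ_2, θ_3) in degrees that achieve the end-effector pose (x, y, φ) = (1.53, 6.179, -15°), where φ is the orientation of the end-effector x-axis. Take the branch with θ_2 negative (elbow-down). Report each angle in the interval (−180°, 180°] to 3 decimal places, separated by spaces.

119.997 -89.990 -45.007

wrist centre = target − a_3·(cos φ, sin φ) = (-0.4019, 6.6966)
cos θ_2 = (45.0064−6²−3²)/(2·6·3) = 0.0002; θ_2 = -89.9897° (elbow-down)
β = atan2(6.6966,-0.4019) = 93.4341°; ψ = atan2(-3.0000,6.0005) = -26.5630°
θ_1 = β − ψ = 119.9971°
θ_3 = φ − θ_1 − θ_2 = -45.0073° (wrapped to (-180°,180°])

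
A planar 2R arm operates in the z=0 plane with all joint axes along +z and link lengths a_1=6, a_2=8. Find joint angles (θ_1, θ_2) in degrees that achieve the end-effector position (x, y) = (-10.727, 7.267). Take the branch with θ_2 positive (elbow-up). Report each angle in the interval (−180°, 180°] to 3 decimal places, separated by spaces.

cos θ_2 = (167.8778−6²−8²)/(2·6·8) = 0.7071; θ_2 = 45.0037° (elbow-up)
β = atan2(7.2670,-10.7270) = 145.8843°; ψ = atan2(5.6572,11.6565) = 25.8886°
θ_1 = β − ψ = 119.9957°

119.996 45.004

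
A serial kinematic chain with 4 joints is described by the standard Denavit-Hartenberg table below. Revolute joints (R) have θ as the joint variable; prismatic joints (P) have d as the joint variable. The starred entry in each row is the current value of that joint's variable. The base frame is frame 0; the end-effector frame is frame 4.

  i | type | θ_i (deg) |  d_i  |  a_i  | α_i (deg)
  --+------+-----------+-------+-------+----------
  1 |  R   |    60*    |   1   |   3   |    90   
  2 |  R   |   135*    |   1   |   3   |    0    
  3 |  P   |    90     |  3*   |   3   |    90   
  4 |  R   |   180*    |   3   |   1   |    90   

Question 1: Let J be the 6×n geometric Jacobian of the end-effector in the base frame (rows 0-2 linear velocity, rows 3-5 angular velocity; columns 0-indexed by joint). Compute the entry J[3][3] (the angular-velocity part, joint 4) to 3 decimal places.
axis z_3 = (-0.3536,-0.6124,0.7071); lever o_n−o_3 = (-0.7071,-1.2247,2.8284)
cross product → J_v[:, 3] = (-0.8660,0.5000,0.0000)
J_ω[:, 3] = z_3
entry J[3][3] = -0.3536

-0.354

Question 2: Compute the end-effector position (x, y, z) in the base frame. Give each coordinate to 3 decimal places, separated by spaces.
2.136 -4.301 3.828

after link 1: o_1 = (1.5000, 2.5981, 1.0000)
after link 2: o_2 = (1.3054, 0.2610, 3.1213)
after link 3: o_3 = (2.8428, -3.0762, 1.0000)
after link 4: o_4 = (2.1357, -4.3009, 3.8284)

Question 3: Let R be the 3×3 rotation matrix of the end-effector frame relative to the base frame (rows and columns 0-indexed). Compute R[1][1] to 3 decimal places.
End-effector y-axis (col 1 of R) = (-0.3536,-0.6124,0.7071)
R[1][1] = -0.6124

-0.612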